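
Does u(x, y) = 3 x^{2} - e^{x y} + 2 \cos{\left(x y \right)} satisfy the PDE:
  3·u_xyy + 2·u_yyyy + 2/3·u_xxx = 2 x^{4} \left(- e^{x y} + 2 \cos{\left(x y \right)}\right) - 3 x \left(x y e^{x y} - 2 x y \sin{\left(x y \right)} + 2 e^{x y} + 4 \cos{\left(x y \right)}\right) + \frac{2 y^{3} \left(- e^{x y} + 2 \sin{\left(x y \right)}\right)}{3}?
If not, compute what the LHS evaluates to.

Evaluate each term of the left-hand side for u = 3 x^{2} - e^{x y} + 2 \cos{\left(x y \right)}.
Derivatives:
  u_xyy = - x^{2} y e^{x y} + 2 x^{2} y \sin{\left(x y \right)} - 2 x e^{x y} - 4 x \cos{\left(x y \right)}
  u_yyyy = - x^{4} e^{x y} + 2 x^{4} \cos{\left(x y \right)}
  u_xxx = - y^{3} e^{x y} + 2 y^{3} \sin{\left(x y \right)}
Terms:
  3·u_xyy = 3 x \left(- x y e^{x y} + 2 x y \sin{\left(x y \right)} - 2 e^{x y} - 4 \cos{\left(x y \right)}\right)
  2·u_yyyy = 2 x^{4} \left(- e^{x y} + 2 \cos{\left(x y \right)}\right)
  2/3·u_xxx = \frac{2 y^{3} \left(- e^{x y} + 2 \sin{\left(x y \right)}\right)}{3}
Sum: LHS = 2 x^{4} \left(- e^{x y} + 2 \cos{\left(x y \right)}\right) - 3 x \left(x y e^{x y} - 2 x y \sin{\left(x y \right)} + 2 e^{x y} + 4 \cos{\left(x y \right)}\right) + \frac{2 y^{3} \left(- e^{x y} + 2 \sin{\left(x y \right)}\right)}{3}
This is exactly the given right-hand side, so u is a solution.

Answer: Yes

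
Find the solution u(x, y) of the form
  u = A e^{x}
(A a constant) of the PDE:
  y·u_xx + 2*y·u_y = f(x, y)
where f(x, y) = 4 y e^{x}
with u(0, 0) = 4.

Substitute the ansatz u = A e^{x} into the left-hand side.
Derivatives of the ansatz:
  u_xx = A e^{x}
  u_y = 0
Term by term:
  y·u_xx = A y e^{x}
  2*y·u_y = 0
So the left-hand side equals
  A y e^{x}
This must equal f(x, y) = 4 y e^{x} identically.
Matching coefficients of the independent functions:
  [y e^{x}]:  A = 4
Solving: A = 4.
Check against the point condition:
  u(0, 0) = 4  ⟹  A = 4  ✓
Hence u(x, y) = 4 e^{x}.

Answer: u(x, y) = 4 e^{x}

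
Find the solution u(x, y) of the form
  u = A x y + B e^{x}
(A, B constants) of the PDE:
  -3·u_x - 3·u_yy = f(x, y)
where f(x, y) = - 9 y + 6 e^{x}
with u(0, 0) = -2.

Substitute the ansatz u = A x y + B e^{x} into the left-hand side.
Derivatives of the ansatz:
  u_x = A y + B e^{x}
  u_yy = 0
Term by term:
  -3·u_x = - 3 A y - 3 B e^{x}
  -3·u_yy = 0
So the left-hand side equals
  - 3 A y - 3 B e^{x}
This must equal f(x, y) = - 9 y + 6 e^{x} identically.
Matching coefficients of the independent functions:
  [y]:  - 3 A = -9
  [e^{x}]:  - 3 B = 6
Solving: A = 3, B = -2.
Check against the point condition:
  u(0, 0) = -2  ⟹  B = -2  ✓
Hence u(x, y) = 3 x y - 2 e^{x}.

Answer: u(x, y) = 3 x y - 2 e^{x}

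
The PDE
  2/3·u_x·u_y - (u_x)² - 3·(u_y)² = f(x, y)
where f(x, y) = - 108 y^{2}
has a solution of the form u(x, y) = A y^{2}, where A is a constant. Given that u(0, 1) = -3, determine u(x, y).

Answer: u(x, y) = - 3 y^{2}

Derivation:
Substitute the ansatz u = A y^{2} into the left-hand side.
Derivatives of the ansatz:
  u_x = 0
  u_y = 2 A y
Term by term:
  2/3·u_x·u_y = 0
  -(u_x)² = 0
  -3·(u_y)² = - 12 A^{2} y^{2}
So the left-hand side equals
  - 12 A^{2} y^{2}
This must equal f(x, y) = - 108 y^{2} identically.
Matching coefficients of the independent functions:
  [y^{2}]:  - 12 A^{2} = -108
These equations allow (A) = (-3) or (3).
Impose the point condition(s):
  u(0, 1) = -3  ⟹  A = -3
Only A = -3 satisfies everything.
Hence u(x, y) = - 3 y^{2}.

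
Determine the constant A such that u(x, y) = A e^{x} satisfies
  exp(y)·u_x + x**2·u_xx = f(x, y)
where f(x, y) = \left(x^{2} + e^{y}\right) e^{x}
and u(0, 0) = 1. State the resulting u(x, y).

Substitute the ansatz u = A e^{x} into the left-hand side.
Derivatives of the ansatz:
  u_x = A e^{x}
  u_xx = A e^{x}
Term by term:
  exp(y)·u_x = A e^{x} e^{y}
  x**2·u_xx = A x^{2} e^{x}
So the left-hand side equals
  A x^{2} e^{x} + A e^{x} e^{y}
This must equal f(x, y) identically; expanded, f = x^{2} e^{x} + e^{x} e^{y}.
Matching coefficients of the independent functions:
  [x^{2} e^{x}, e^{x} e^{y}]:  A = 1
Solving: A = 1.
Check against the point condition:
  u(0, 0) = 1  ⟹  A = 1  ✓
Hence u(x, y) = e^{x}.

Answer: u(x, y) = e^{x}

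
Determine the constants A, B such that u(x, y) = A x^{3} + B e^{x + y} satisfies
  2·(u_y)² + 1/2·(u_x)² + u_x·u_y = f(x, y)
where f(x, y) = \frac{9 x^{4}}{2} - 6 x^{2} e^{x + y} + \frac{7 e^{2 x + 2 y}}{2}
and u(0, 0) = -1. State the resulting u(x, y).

Answer: u(x, y) = x^{3} - e^{x + y}

Derivation:
Substitute the ansatz u = A x^{3} + B e^{x + y} into the left-hand side.
Derivatives of the ansatz:
  u_y = B e^{x} e^{y}
  u_x = 3 A x^{2} + B e^{x} e^{y}
Term by term:
  2·(u_y)² = 2 B^{2} e^{2 x} e^{2 y}
  1/2·(u_x)² = \frac{9 A^{2} x^{4}}{2} + 3 A B x^{2} e^{x} e^{y} + \frac{B^{2} e^{2 x} e^{2 y}}{2}
  u_x·u_y = 3 A B x^{2} e^{x} e^{y} + B^{2} e^{2 x} e^{2 y}
So the left-hand side equals
  \frac{9 A^{2} x^{4}}{2} + 6 A B x^{2} e^{x} e^{y} + \frac{7 B^{2} e^{2 x} e^{2 y}}{2}
This must equal f(x, y) identically; expanded, f = \frac{9 x^{4}}{2} - 6 x^{2} e^{x} e^{y} + \frac{7 e^{2 x} e^{2 y}}{2}.
Matching coefficients of the independent functions:
  [x^{4}]:  \frac{9 A^{2}}{2} = \frac{9}{2}
  [e^{2 x} e^{2 y}]:  \frac{7 B^{2}}{2} = \frac{7}{2}
  [x^{2} e^{x} e^{y}]:  6 A B = -6
These equations allow (A, B) = (-1, 1) or (1, -1).
Impose the point condition(s):
  u(0, 0) = -1  ⟹  B = -1
Only A = 1, B = -1 satisfies everything.
Hence u(x, y) = x^{3} - e^{x + y}.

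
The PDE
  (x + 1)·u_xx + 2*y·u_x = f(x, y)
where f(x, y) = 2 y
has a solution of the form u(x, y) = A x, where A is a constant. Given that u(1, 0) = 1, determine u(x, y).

Answer: u(x, y) = x

Derivation:
Substitute the ansatz u = A x into the left-hand side.
Derivatives of the ansatz:
  u_xx = 0
  u_x = A
Term by term:
  (x + 1)·u_xx = 0
  2*y·u_x = 2 A y
So the left-hand side equals
  2 A y
This must equal f(x, y) = 2 y identically.
Matching coefficients of the independent functions:
  [y]:  2 A = 2
Solving: A = 1.
Check against the point condition:
  u(1, 0) = 1  ⟹  A = 1  ✓
Hence u(x, y) = x.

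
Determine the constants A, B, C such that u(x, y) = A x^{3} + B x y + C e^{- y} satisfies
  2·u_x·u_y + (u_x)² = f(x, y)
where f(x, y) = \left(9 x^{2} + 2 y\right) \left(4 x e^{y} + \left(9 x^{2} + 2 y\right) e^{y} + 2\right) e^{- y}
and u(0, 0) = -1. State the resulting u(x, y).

Substitute the ansatz u = A x^{3} + B x y + C e^{- y} into the left-hand side.
Derivatives of the ansatz:
  u_x = 3 A x^{2} + B y
  u_y = B x - C e^{- y}
Term by term:
  2·u_x·u_y = 6 A B x^{3} - 6 A C x^{2} e^{- y} + 2 B^{2} x y - 2 B C y e^{- y}
  (u_x)² = 9 A^{2} x^{4} + 6 A B x^{2} y + B^{2} y^{2}
So the left-hand side equals
  9 A^{2} x^{4} + 6 A B x^{3} + 6 A B x^{2} y - 6 A C x^{2} e^{- y} + 2 B^{2} x y + B^{2} y^{2} - 2 B C y e^{- y}
This must equal f(x, y) identically; expanded, f = 81 x^{4} + 36 x^{3} + 36 x^{2} y + 18 x^{2} e^{- y} + 8 x y + 4 y^{2} + 4 y e^{- y}.
Matching coefficients of the independent functions:
  [x^{3}, x^{2} y]:  6 A B = 36
  [x^{4}]:  9 A^{2} = 81
  [y^{2}]:  B^{2} = 4
  [x y]:  2 B^{2} = 8
  [x^{2} e^{- y}]:  - 6 A C = 18
  [y e^{- y}]:  - 2 B C = 4
These equations allow (A, B, C) = (-3, -2, 1) or (3, 2, -1).
Impose the point condition(s):
  u(0, 0) = -1  ⟹  C = -1
Only A = 3, B = 2, C = -1 satisfies everything.
Hence u(x, y) = 3 x^{3} + 2 x y - e^{- y}.

Answer: u(x, y) = 3 x^{3} + 2 x y - e^{- y}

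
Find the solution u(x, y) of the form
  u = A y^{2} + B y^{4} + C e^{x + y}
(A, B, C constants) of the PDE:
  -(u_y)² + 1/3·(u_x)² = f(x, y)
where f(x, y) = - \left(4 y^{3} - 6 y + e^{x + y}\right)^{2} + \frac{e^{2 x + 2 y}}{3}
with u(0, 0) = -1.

Substitute the ansatz u = A y^{2} + B y^{4} + C e^{x + y} into the left-hand side.
Derivatives of the ansatz:
  u_y = 2 A y + 4 B y^{3} + C e^{x} e^{y}
  u_x = C e^{x} e^{y}
Term by term:
  -(u_y)² = - 4 A^{2} y^{2} - 16 A B y^{4} - 4 A C y e^{x} e^{y} - 16 B^{2} y^{6} - 8 B C y^{3} e^{x} e^{y} - C^{2} e^{2 x} e^{2 y}
  1/3·(u_x)² = \frac{C^{2} e^{2 x} e^{2 y}}{3}
So the left-hand side equals
  - 4 A^{2} y^{2} - 16 A B y^{4} - 4 A C y e^{x} e^{y} - 16 B^{2} y^{6} - 8 B C y^{3} e^{x} e^{y} - \frac{2 C^{2} e^{2 x} e^{2 y}}{3}
This must equal f(x, y) identically; expanded, f = - 16 y^{6} + 48 y^{4} - 8 y^{3} e^{x} e^{y} - 36 y^{2} + 12 y e^{x} e^{y} - \frac{2 e^{2 x} e^{2 y}}{3}.
Matching coefficients of the independent functions:
  [y^{2}]:  - 4 A^{2} = -36
  [y^{4}]:  - 16 A B = 48
  [y^{6}]:  - 16 B^{2} = -16
  [e^{2 x} e^{2 y}]:  - \frac{2 C^{2}}{3} = - \frac{2}{3}
  [y e^{x} e^{y}]:  - 4 A C = 12
  [y^{3} e^{x} e^{y}]:  - 8 B C = -8
These equations allow (A, B, C) = (-3, 1, 1) or (3, -1, -1).
Impose the point condition(s):
  u(0, 0) = -1  ⟹  C = -1
Only A = 3, B = -1, C = -1 satisfies everything.
Hence u(x, y) = - y^{4} + 3 y^{2} - e^{x + y}.

Answer: u(x, y) = - y^{4} + 3 y^{2} - e^{x + y}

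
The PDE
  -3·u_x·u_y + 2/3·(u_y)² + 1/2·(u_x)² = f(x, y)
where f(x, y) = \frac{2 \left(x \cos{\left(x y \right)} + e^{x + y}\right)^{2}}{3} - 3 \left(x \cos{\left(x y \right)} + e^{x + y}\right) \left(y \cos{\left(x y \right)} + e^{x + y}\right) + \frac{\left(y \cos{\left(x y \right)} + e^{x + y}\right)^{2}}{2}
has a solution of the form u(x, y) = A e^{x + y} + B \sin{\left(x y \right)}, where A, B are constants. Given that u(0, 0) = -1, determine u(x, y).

Answer: u(x, y) = - e^{x + y} - \sin{\left(x y \right)}

Derivation:
Substitute the ansatz u = A e^{x + y} + B \sin{\left(x y \right)} into the left-hand side.
Derivatives of the ansatz:
  u_x = A e^{x} e^{y} + B y \cos{\left(x y \right)}
  u_y = A e^{x} e^{y} + B x \cos{\left(x y \right)}
Term by term:
  -3·u_x·u_y = - 3 A^{2} e^{2 x} e^{2 y} - 3 A B x e^{x} e^{y} \cos{\left(x y \right)} - 3 A B y e^{x} e^{y} \cos{\left(x y \right)} - 3 B^{2} x y \cos^{2}{\left(x y \right)}
  2/3·(u_y)² = \frac{2 A^{2} e^{2 x} e^{2 y}}{3} + \frac{4 A B x e^{x} e^{y} \cos{\left(x y \right)}}{3} + \frac{2 B^{2} x^{2} \cos^{2}{\left(x y \right)}}{3}
  1/2·(u_x)² = \frac{A^{2} e^{2 x} e^{2 y}}{2} + A B y e^{x} e^{y} \cos{\left(x y \right)} + \frac{B^{2} y^{2} \cos^{2}{\left(x y \right)}}{2}
So the left-hand side equals
  - \frac{11 A^{2} e^{2 x} e^{2 y}}{6} - \frac{5 A B x e^{x} e^{y} \cos{\left(x y \right)}}{3} - 2 A B y e^{x} e^{y} \cos{\left(x y \right)} + \frac{2 B^{2} x^{2} \cos^{2}{\left(x y \right)}}{3} - 3 B^{2} x y \cos^{2}{\left(x y \right)} + \frac{B^{2} y^{2} \cos^{2}{\left(x y \right)}}{2}
This must equal f(x, y) identically; expanded, f = \frac{2 x^{2} \cos^{2}{\left(x y \right)}}{3} - 3 x y \cos^{2}{\left(x y \right)} - \frac{5 x e^{x} e^{y} \cos{\left(x y \right)}}{3} + \frac{y^{2} \cos^{2}{\left(x y \right)}}{2} - 2 y e^{x} e^{y} \cos{\left(x y \right)} - \frac{11 e^{2 x} e^{2 y}}{6}.
Matching coefficients of the independent functions:
  [x^{2} \cos^{2}{\left(x y \right)}]:  \frac{2 B^{2}}{3} = \frac{2}{3}
  [y^{2} \cos^{2}{\left(x y \right)}]:  \frac{B^{2}}{2} = \frac{1}{2}
  [e^{2 x} e^{2 y}]:  - \frac{11 A^{2}}{6} = - \frac{11}{6}
  [x y \cos^{2}{\left(x y \right)}]:  - 3 B^{2} = -3
  [x e^{x} e^{y} \cos{\left(x y \right)}]:  - \frac{5 A B}{3} = - \frac{5}{3}
  [y e^{x} e^{y} \cos{\left(x y \right)}]:  - 2 A B = -2
These equations allow (A, B) = (-1, -1) or (1, 1).
Impose the point condition(s):
  u(0, 0) = -1  ⟹  A = -1
Only A = -1, B = -1 satisfies everything.
Hence u(x, y) = - e^{x + y} - \sin{\left(x y \right)}.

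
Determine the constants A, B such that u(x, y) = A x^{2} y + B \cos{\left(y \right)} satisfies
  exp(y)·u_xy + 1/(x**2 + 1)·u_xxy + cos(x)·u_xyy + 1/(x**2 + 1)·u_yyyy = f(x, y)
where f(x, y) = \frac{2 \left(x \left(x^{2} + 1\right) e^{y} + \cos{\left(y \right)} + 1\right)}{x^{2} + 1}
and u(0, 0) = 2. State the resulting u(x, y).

Answer: u(x, y) = x^{2} y + 2 \cos{\left(y \right)}

Derivation:
Substitute the ansatz u = A x^{2} y + B \cos{\left(y \right)} into the left-hand side.
Derivatives of the ansatz:
  u_xy = 2 A x
  u_xxy = 2 A
  u_xyy = 0
  u_yyyy = B \cos{\left(y \right)}
Term by term:
  exp(y)·u_xy = 2 A x e^{y}
  1/(x**2 + 1)·u_xxy = \frac{2 A}{x^{2} + 1}
  cos(x)·u_xyy = 0
  1/(x**2 + 1)·u_yyyy = \frac{B \cos{\left(y \right)}}{x^{2} + 1}
So the left-hand side equals
  2 A x e^{y} + \frac{2 A}{x^{2} + 1} + \frac{B \cos{\left(y \right)}}{x^{2} + 1}
This must equal f(x, y) identically; expanded, f = 2 x e^{y} + \frac{2 \cos{\left(y \right)}}{x^{2} + 1} + \frac{2}{x^{2} + 1}.
Matching coefficients of the independent functions:
  [x e^{y}, \frac{1}{x^{2} + 1}]:  2 A = 2
  [\frac{\cos{\left(y \right)}}{x^{2} + 1}]:  B = 2
Solving: A = 1, B = 2.
Check against the point condition:
  u(0, 0) = 2  ⟹  B = 2  ✓
Hence u(x, y) = x^{2} y + 2 \cos{\left(y \right)}.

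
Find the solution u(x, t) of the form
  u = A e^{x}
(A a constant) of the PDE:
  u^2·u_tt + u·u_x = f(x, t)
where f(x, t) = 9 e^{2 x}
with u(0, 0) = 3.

Substitute the ansatz u = A e^{x} into the left-hand side.
Derivatives of the ansatz:
  u_tt = 0
  u_x = A e^{x}
Term by term:
  u^2·u_tt = 0
  u·u_x = A^{2} e^{2 x}
So the left-hand side equals
  A^{2} e^{2 x}
This must equal f(x, t) = 9 e^{2 x} identically.
Matching coefficients of the independent functions:
  [e^{2 x}]:  A^{2} = 9
These equations allow (A) = (-3) or (3).
Impose the point condition(s):
  u(0, 0) = 3  ⟹  A = 3
Only A = 3 satisfies everything.
Hence u(x, t) = 3 e^{x}.

Answer: u(x, t) = 3 e^{x}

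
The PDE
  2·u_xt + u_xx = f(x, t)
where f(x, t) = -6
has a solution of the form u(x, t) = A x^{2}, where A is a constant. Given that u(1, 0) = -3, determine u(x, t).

Substitute the ansatz u = A x^{2} into the left-hand side.
Derivatives of the ansatz:
  u_xt = 0
  u_xx = 2 A
Term by term:
  2·u_xt = 0
  u_xx = 2 A
So the left-hand side equals
  2 A
This must equal f(x, t) = -6 identically.
Matching coefficients of the independent functions:
  [constant term]:  2 A = -6
Solving: A = -3.
Check against the point condition:
  u(1, 0) = -3  ⟹  A = -3  ✓
Hence u(x, t) = - 3 x^{2}.

Answer: u(x, t) = - 3 x^{2}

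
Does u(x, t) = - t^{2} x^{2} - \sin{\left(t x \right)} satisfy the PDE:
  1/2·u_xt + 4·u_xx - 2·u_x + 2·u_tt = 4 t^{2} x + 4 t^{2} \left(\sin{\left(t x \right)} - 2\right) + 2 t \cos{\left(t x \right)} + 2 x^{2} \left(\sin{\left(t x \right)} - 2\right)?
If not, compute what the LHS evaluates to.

Evaluate each term of the left-hand side for u = - t^{2} x^{2} - \sin{\left(t x \right)}.
Derivatives:
  u_xt = t x \sin{\left(t x \right)} - 4 t x - \cos{\left(t x \right)}
  u_xx = t^{2} \sin{\left(t x \right)} - 2 t^{2}
  u_x = - 2 t^{2} x - t \cos{\left(t x \right)}
  u_tt = x^{2} \sin{\left(t x \right)} - 2 x^{2}
Terms:
  1/2·u_xt = \frac{t x \sin{\left(t x \right)}}{2} - 2 t x - \frac{\cos{\left(t x \right)}}{2}
  4·u_xx = 4 t^{2} \left(\sin{\left(t x \right)} - 2\right)
  -2·u_x = 2 t \left(2 t x + \cos{\left(t x \right)}\right)
  2·u_tt = 2 x^{2} \left(\sin{\left(t x \right)} - 2\right)
Sum: LHS = 4 t^{2} x + 4 t^{2} \left(\sin{\left(t x \right)} - 2\right) + \frac{t x \sin{\left(t x \right)}}{2} - 2 t x + 2 t \cos{\left(t x \right)} + 2 x^{2} \left(\sin{\left(t x \right)} - 2\right) - \frac{\cos{\left(t x \right)}}{2}
Given right-hand side: 4 t^{2} x + 4 t^{2} \left(\sin{\left(t x \right)} - 2\right) + 2 t \cos{\left(t x \right)} + 2 x^{2} \left(\sin{\left(t x \right)} - 2\right). Difference LHS − RHS = \frac{t x \sin{\left(t x \right)}}{2} - 2 t x - \frac{\cos{\left(t x \right)}}{2} ≠ 0, so u is not a solution.

Answer: No, the LHS evaluates to 4 t^{2} x + 4 t^{2} \left(\sin{\left(t x \right)} - 2\right) + \frac{t x \sin{\left(t x \right)}}{2} - 2 t x + 2 t \cos{\left(t x \right)} + 2 x^{2} \left(\sin{\left(t x \right)} - 2\right) - \frac{\cos{\left(t x \right)}}{2}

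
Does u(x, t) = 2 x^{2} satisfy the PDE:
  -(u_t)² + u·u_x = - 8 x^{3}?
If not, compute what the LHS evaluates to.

Evaluate each term of the left-hand side for u = 2 x^{2}.
Derivatives:
  u_t = 0
  u_x = 4 x
Terms:
  -(u_t)² = 0
  u·u_x = 8 x^{3}
Sum: LHS = 8 x^{3}
Given right-hand side: - 8 x^{3}. Difference LHS − RHS = 16 x^{3} ≠ 0, so u is not a solution.

Answer: No, the LHS evaluates to 8 x^{3}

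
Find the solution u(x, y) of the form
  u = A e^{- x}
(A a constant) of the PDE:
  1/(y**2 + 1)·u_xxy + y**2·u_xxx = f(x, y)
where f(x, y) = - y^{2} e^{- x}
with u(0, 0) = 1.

Answer: u(x, y) = e^{- x}

Derivation:
Substitute the ansatz u = A e^{- x} into the left-hand side.
Derivatives of the ansatz:
  u_xxy = 0
  u_xxx = - A e^{- x}
Term by term:
  1/(y**2 + 1)·u_xxy = 0
  y**2·u_xxx = - A y^{2} e^{- x}
So the left-hand side equals
  - A y^{2} e^{- x}
This must equal f(x, y) = - y^{2} e^{- x} identically.
Matching coefficients of the independent functions:
  [y^{2} e^{- x}]:  - A = -1
Solving: A = 1.
Check against the point condition:
  u(0, 0) = 1  ⟹  A = 1  ✓
Hence u(x, y) = e^{- x}.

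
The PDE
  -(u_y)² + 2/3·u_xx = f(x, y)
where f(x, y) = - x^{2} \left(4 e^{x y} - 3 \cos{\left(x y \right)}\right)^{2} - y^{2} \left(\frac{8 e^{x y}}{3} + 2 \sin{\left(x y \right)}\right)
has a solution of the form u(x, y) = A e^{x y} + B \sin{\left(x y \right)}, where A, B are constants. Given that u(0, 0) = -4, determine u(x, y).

Substitute the ansatz u = A e^{x y} + B \sin{\left(x y \right)} into the left-hand side.
Derivatives of the ansatz:
  u_y = A x e^{x y} + B x \cos{\left(x y \right)}
  u_xx = A y^{2} e^{x y} - B y^{2} \sin{\left(x y \right)}
Term by term:
  -(u_y)² = - A^{2} x^{2} e^{2 x y} - 2 A B x^{2} e^{x y} \cos{\left(x y \right)} - B^{2} x^{2} \cos^{2}{\left(x y \right)}
  2/3·u_xx = \frac{2 A y^{2} e^{x y}}{3} - \frac{2 B y^{2} \sin{\left(x y \right)}}{3}
So the left-hand side equals
  - A^{2} x^{2} e^{2 x y} - 2 A B x^{2} e^{x y} \cos{\left(x y \right)} + \frac{2 A y^{2} e^{x y}}{3} - B^{2} x^{2} \cos^{2}{\left(x y \right)} - \frac{2 B y^{2} \sin{\left(x y \right)}}{3}
This must equal f(x, y) identically; expanded, f = - 16 x^{2} e^{2 x y} + 24 x^{2} e^{x y} \cos{\left(x y \right)} - 9 x^{2} \cos^{2}{\left(x y \right)} - \frac{8 y^{2} e^{x y}}{3} - 2 y^{2} \sin{\left(x y \right)}.
Matching coefficients of the independent functions:
  [x^{2} e^{2 x y}]:  - A^{2} = -16
  [x^{2} \cos^{2}{\left(x y \right)}]:  - B^{2} = -9
  [y^{2} e^{x y}]:  \frac{2 A}{3} = - \frac{8}{3}
  [y^{2} \sin{\left(x y \right)}]:  - \frac{2 B}{3} = -2
  [x^{2} e^{x y} \cos{\left(x y \right)}]:  - 2 A B = 24
Solving: A = -4, B = 3.
Check against the point condition:
  u(0, 0) = -4  ⟹  A = -4  ✓
Hence u(x, y) = - 4 e^{x y} + 3 \sin{\left(x y \right)}.

Answer: u(x, y) = - 4 e^{x y} + 3 \sin{\left(x y \right)}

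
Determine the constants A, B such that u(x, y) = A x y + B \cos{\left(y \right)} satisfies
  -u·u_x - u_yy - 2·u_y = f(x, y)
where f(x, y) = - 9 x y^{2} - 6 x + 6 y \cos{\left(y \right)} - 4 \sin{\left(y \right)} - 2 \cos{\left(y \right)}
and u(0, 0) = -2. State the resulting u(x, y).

Substitute the ansatz u = A x y + B \cos{\left(y \right)} into the left-hand side.
Derivatives of the ansatz:
  u_x = A y
  u_yy = - B \cos{\left(y \right)}
  u_y = A x - B \sin{\left(y \right)}
Term by term:
  -u·u_x = - A^{2} x y^{2} - A B y \cos{\left(y \right)}
  -u_yy = B \cos{\left(y \right)}
  -2·u_y = - 2 A x + 2 B \sin{\left(y \right)}
So the left-hand side equals
  - A^{2} x y^{2} - A B y \cos{\left(y \right)} - 2 A x + 2 B \sin{\left(y \right)} + B \cos{\left(y \right)}
This must equal f(x, y) = - 9 x y^{2} - 6 x + 6 y \cos{\left(y \right)} - 4 \sin{\left(y \right)} - 2 \cos{\left(y \right)} identically.
Matching coefficients of the independent functions:
  [x]:  - 2 A = -6
  [x y^{2}]:  - A^{2} = -9
  [y \cos{\left(y \right)}]:  - A B = 6
  [\sin{\left(y \right)}]:  2 B = -4
  [\cos{\left(y \right)}]:  B = -2
Solving: A = 3, B = -2.
Check against the point condition:
  u(0, 0) = -2  ⟹  B = -2  ✓
Hence u(x, y) = 3 x y - 2 \cos{\left(y \right)}.

Answer: u(x, y) = 3 x y - 2 \cos{\left(y \right)}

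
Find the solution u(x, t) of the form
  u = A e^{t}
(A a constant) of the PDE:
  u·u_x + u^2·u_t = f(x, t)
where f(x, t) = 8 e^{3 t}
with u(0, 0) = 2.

Answer: u(x, t) = 2 e^{t}

Derivation:
Substitute the ansatz u = A e^{t} into the left-hand side.
Derivatives of the ansatz:
  u_x = 0
  u_t = A e^{t}
Term by term:
  u·u_x = 0
  u^2·u_t = A^{3} e^{3 t}
So the left-hand side equals
  A^{3} e^{3 t}
This must equal f(x, t) = 8 e^{3 t} identically.
Matching coefficients of the independent functions:
  [e^{3 t}]:  A^{3} = 8
Solving: A = 2.
Check against the point condition:
  u(0, 0) = 2  ⟹  A = 2  ✓
Hence u(x, t) = 2 e^{t}.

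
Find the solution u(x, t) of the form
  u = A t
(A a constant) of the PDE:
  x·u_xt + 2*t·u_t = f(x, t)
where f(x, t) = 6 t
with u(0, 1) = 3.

Answer: u(x, t) = 3 t

Derivation:
Substitute the ansatz u = A t into the left-hand side.
Derivatives of the ansatz:
  u_xt = 0
  u_t = A
Term by term:
  x·u_xt = 0
  2*t·u_t = 2 A t
So the left-hand side equals
  2 A t
This must equal f(x, t) = 6 t identically.
Matching coefficients of the independent functions:
  [t]:  2 A = 6
Solving: A = 3.
Check against the point condition:
  u(0, 1) = 3  ⟹  A = 3  ✓
Hence u(x, t) = 3 t.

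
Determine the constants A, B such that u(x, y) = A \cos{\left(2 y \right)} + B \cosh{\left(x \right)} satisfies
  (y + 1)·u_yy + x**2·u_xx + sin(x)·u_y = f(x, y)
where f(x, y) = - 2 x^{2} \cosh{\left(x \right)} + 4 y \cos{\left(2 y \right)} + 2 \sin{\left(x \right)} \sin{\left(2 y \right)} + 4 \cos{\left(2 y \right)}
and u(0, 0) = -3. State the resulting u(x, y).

Substitute the ansatz u = A \cos{\left(2 y \right)} + B \cosh{\left(x \right)} into the left-hand side.
Derivatives of the ansatz:
  u_yy = - 4 A \cos{\left(2 y \right)}
  u_xx = B \cosh{\left(x \right)}
  u_y = - 2 A \sin{\left(2 y \right)}
Term by term:
  (y + 1)·u_yy = - 4 A y \cos{\left(2 y \right)} - 4 A \cos{\left(2 y \right)}
  x**2·u_xx = B x^{2} \cosh{\left(x \right)}
  sin(x)·u_y = - 2 A \sin{\left(x \right)} \sin{\left(2 y \right)}
So the left-hand side equals
  - 4 A y \cos{\left(2 y \right)} - 2 A \sin{\left(x \right)} \sin{\left(2 y \right)} - 4 A \cos{\left(2 y \right)} + B x^{2} \cosh{\left(x \right)}
This must equal f(x, y) = - 2 x^{2} \cosh{\left(x \right)} + 4 y \cos{\left(2 y \right)} + 2 \sin{\left(x \right)} \sin{\left(2 y \right)} + 4 \cos{\left(2 y \right)} identically.
Matching coefficients of the independent functions:
  [x^{2} \cosh{\left(x \right)}]:  B = -2
  [y \cos{\left(2 y \right)}, \cos{\left(2 y \right)}]:  - 4 A = 4
  [\sin{\left(x \right)} \sin{\left(2 y \right)}]:  - 2 A = 2
Solving: A = -1, B = -2.
Check against the point condition:
  u(0, 0) = -3  ⟹  A + B = -3  ✓
Hence u(x, y) = - \cos{\left(2 y \right)} - 2 \cosh{\left(x \right)}.

Answer: u(x, y) = - \cos{\left(2 y \right)} - 2 \cosh{\left(x \right)}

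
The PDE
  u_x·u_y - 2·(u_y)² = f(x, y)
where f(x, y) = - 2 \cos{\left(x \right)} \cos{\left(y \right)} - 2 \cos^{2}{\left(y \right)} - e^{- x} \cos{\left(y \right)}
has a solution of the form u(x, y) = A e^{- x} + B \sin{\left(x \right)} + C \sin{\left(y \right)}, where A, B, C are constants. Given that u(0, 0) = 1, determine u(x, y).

Substitute the ansatz u = A e^{- x} + B \sin{\left(x \right)} + C \sin{\left(y \right)} into the left-hand side.
Derivatives of the ansatz:
  u_x = - A e^{- x} + B \cos{\left(x \right)}
  u_y = C \cos{\left(y \right)}
Term by term:
  u_x·u_y = - A C e^{- x} \cos{\left(y \right)} + B C \cos{\left(x \right)} \cos{\left(y \right)}
  -2·(u_y)² = - 2 C^{2} \cos^{2}{\left(y \right)}
So the left-hand side equals
  - A C e^{- x} \cos{\left(y \right)} + B C \cos{\left(x \right)} \cos{\left(y \right)} - 2 C^{2} \cos^{2}{\left(y \right)}
This must equal f(x, y) = - 2 \cos{\left(x \right)} \cos{\left(y \right)} - 2 \cos^{2}{\left(y \right)} - e^{- x} \cos{\left(y \right)} identically.
Matching coefficients of the independent functions:
  [e^{- x} \cos{\left(y \right)}]:  - A C = -1
  [\cos{\left(x \right)} \cos{\left(y \right)}]:  B C = -2
  [\cos^{2}{\left(y \right)}]:  - 2 C^{2} = -2
These equations allow (A, B, C) = (-1, 2, -1) or (1, -2, 1).
Impose the point condition(s):
  u(0, 0) = 1  ⟹  A = 1
Only A = 1, B = -2, C = 1 satisfies everything.
Hence u(x, y) = - 2 \sin{\left(x \right)} + \sin{\left(y \right)} + e^{- x}.

Answer: u(x, y) = - 2 \sin{\left(x \right)} + \sin{\left(y \right)} + e^{- x}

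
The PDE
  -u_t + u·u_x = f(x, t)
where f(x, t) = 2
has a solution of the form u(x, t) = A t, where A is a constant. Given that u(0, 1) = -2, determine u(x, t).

Substitute the ansatz u = A t into the left-hand side.
Derivatives of the ansatz:
  u_t = A
  u_x = 0
Term by term:
  -u_t = - A
  u·u_x = 0
So the left-hand side equals
  - A
This must equal f(x, t) = 2 identically.
Matching coefficients of the independent functions:
  [constant term]:  - A = 2
Solving: A = -2.
Check against the point condition:
  u(0, 1) = -2  ⟹  A = -2  ✓
Hence u(x, t) = - 2 t.

Answer: u(x, t) = - 2 t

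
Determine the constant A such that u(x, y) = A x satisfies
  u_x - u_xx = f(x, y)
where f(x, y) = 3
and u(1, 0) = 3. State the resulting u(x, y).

Substitute the ansatz u = A x into the left-hand side.
Derivatives of the ansatz:
  u_x = A
  u_xx = 0
Term by term:
  u_x = A
  -u_xx = 0
So the left-hand side equals
  A
This must equal f(x, y) = 3 identically.
Matching coefficients of the independent functions:
  [constant term]:  A = 3
Solving: A = 3.
Check against the point condition:
  u(1, 0) = 3  ⟹  A = 3  ✓
Hence u(x, y) = 3 x.

Answer: u(x, y) = 3 x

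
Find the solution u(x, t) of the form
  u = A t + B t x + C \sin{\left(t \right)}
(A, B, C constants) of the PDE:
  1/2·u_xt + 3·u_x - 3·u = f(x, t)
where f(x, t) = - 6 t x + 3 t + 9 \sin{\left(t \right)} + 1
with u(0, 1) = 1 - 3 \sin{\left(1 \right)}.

Substitute the ansatz u = A t + B t x + C \sin{\left(t \right)} into the left-hand side.
Derivatives of the ansatz:
  u_xt = B
  u_x = B t
Term by term:
  1/2·u_xt = \frac{B}{2}
  3·u_x = 3 B t
  -3·u = - 3 A t - 3 B t x - 3 C \sin{\left(t \right)}
So the left-hand side equals
  - 3 A t - 3 B t x + 3 B t + \frac{B}{2} - 3 C \sin{\left(t \right)}
This must equal f(x, t) = - 6 t x + 3 t + 9 \sin{\left(t \right)} + 1 identically.
Matching coefficients of the independent functions:
  [constant term]:  \frac{B}{2} = 1
  [t]:  - 3 A + 3 B = 3
  [t x]:  - 3 B = -6
  [\sin{\left(t \right)}]:  - 3 C = 9
Solving: A = 1, B = 2, C = -3.
Check against the point condition:
  u(0, 1) = 1 - 3 \sin{\left(1 \right)}  ⟹  A + C \sin{\left(1 \right)} = 1 - 3 \sin{\left(1 \right)}  ✓
Hence u(x, t) = 2 t x + t - 3 \sin{\left(t \right)}.

Answer: u(x, t) = 2 t x + t - 3 \sin{\left(t \right)}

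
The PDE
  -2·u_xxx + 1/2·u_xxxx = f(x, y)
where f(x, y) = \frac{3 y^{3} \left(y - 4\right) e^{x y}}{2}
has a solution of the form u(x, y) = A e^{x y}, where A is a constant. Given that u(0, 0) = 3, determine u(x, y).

Substitute the ansatz u = A e^{x y} into the left-hand side.
Derivatives of the ansatz:
  u_xxx = A y^{3} e^{x y}
  u_xxxx = A y^{4} e^{x y}
Term by term:
  -2·u_xxx = - 2 A y^{3} e^{x y}
  1/2·u_xxxx = \frac{A y^{4} e^{x y}}{2}
So the left-hand side equals
  \frac{A y^{4} e^{x y}}{2} - 2 A y^{3} e^{x y}
This must equal f(x, y) identically; expanded, f = \frac{3 y^{4} e^{x y}}{2} - 6 y^{3} e^{x y}.
Matching coefficients of the independent functions:
  [y^{3} e^{x y}]:  - 2 A = -6
  [y^{4} e^{x y}]:  \frac{A}{2} = \frac{3}{2}
Solving: A = 3.
Check against the point condition:
  u(0, 0) = 3  ⟹  A = 3  ✓
Hence u(x, y) = 3 e^{x y}.

Answer: u(x, y) = 3 e^{x y}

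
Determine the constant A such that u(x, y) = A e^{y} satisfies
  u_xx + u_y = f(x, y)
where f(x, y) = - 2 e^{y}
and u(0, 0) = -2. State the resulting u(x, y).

Substitute the ansatz u = A e^{y} into the left-hand side.
Derivatives of the ansatz:
  u_xx = 0
  u_y = A e^{y}
Term by term:
  u_xx = 0
  u_y = A e^{y}
So the left-hand side equals
  A e^{y}
This must equal f(x, y) = - 2 e^{y} identically.
Matching coefficients of the independent functions:
  [e^{y}]:  A = -2
Solving: A = -2.
Check against the point condition:
  u(0, 0) = -2  ⟹  A = -2  ✓
Hence u(x, y) = - 2 e^{y}.

Answer: u(x, y) = - 2 e^{y}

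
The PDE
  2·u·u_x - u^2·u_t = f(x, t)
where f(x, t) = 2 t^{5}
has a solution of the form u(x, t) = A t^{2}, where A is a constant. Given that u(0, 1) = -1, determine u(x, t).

Answer: u(x, t) = - t^{2}

Derivation:
Substitute the ansatz u = A t^{2} into the left-hand side.
Derivatives of the ansatz:
  u_x = 0
  u_t = 2 A t
Term by term:
  2·u·u_x = 0
  -u^2·u_t = - 2 A^{3} t^{5}
So the left-hand side equals
  - 2 A^{3} t^{5}
This must equal f(x, t) = 2 t^{5} identically.
Matching coefficients of the independent functions:
  [t^{5}]:  - 2 A^{3} = 2
Solving: A = -1.
Check against the point condition:
  u(0, 1) = -1  ⟹  A = -1  ✓
Hence u(x, t) = - t^{2}.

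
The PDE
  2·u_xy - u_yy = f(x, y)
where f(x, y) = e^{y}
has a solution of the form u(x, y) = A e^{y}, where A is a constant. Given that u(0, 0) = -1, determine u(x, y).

Substitute the ansatz u = A e^{y} into the left-hand side.
Derivatives of the ansatz:
  u_xy = 0
  u_yy = A e^{y}
Term by term:
  2·u_xy = 0
  -u_yy = - A e^{y}
So the left-hand side equals
  - A e^{y}
This must equal f(x, y) = e^{y} identically.
Matching coefficients of the independent functions:
  [e^{y}]:  - A = 1
Solving: A = -1.
Check against the point condition:
  u(0, 0) = -1  ⟹  A = -1  ✓
Hence u(x, y) = - e^{y}.

Answer: u(x, y) = - e^{y}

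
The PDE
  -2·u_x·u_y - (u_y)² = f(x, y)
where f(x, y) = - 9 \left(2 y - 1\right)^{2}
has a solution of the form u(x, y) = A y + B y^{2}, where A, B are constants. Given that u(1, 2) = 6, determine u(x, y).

Answer: u(x, y) = 3 y^{2} - 3 y

Derivation:
Substitute the ansatz u = A y + B y^{2} into the left-hand side.
Derivatives of the ansatz:
  u_x = 0
  u_y = A + 2 B y
Term by term:
  -2·u_x·u_y = 0
  -(u_y)² = - A^{2} - 4 A B y - 4 B^{2} y^{2}
So the left-hand side equals
  - A^{2} - 4 A B y - 4 B^{2} y^{2}
This must equal f(x, y) identically; expanded, f = - 36 y^{2} + 36 y - 9.
Matching coefficients of the independent functions:
  [constant term]:  - A^{2} = -9
  [y]:  - 4 A B = 36
  [y^{2}]:  - 4 B^{2} = -36
These equations allow (A, B) = (-3, 3) or (3, -3).
Impose the point condition(s):
  u(1, 2) = 6  ⟹  2 A + 4 B = 6
Only A = -3, B = 3 satisfies everything.
Hence u(x, y) = 3 y^{2} - 3 y.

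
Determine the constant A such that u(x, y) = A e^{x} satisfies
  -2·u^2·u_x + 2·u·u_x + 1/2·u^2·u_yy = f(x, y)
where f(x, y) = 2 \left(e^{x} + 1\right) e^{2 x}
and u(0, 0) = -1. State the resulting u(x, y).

Substitute the ansatz u = A e^{x} into the left-hand side.
Derivatives of the ansatz:
  u_x = A e^{x}
  u_yy = 0
Term by term:
  -2·u^2·u_x = - 2 A^{3} e^{3 x}
  2·u·u_x = 2 A^{2} e^{2 x}
  1/2·u^2·u_yy = 0
So the left-hand side equals
  - 2 A^{3} e^{3 x} + 2 A^{2} e^{2 x}
This must equal f(x, y) = 2 \left(e^{x} + 1\right) e^{2 x} identically.
Matching coefficients of the independent functions:
  [e^{2 x}]:  2 A^{2} = 2
  [e^{3 x}]:  - 2 A^{3} = 2
Solving: A = -1.
Check against the point condition:
  u(0, 0) = -1  ⟹  A = -1  ✓
Hence u(x, y) = - e^{x}.

Answer: u(x, y) = - e^{x}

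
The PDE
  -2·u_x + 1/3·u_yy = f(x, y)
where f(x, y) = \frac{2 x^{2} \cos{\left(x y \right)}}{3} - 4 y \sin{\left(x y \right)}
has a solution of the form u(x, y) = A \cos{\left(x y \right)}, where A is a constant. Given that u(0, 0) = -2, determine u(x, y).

Substitute the ansatz u = A \cos{\left(x y \right)} into the left-hand side.
Derivatives of the ansatz:
  u_x = - A y \sin{\left(x y \right)}
  u_yy = - A x^{2} \cos{\left(x y \right)}
Term by term:
  -2·u_x = 2 A y \sin{\left(x y \right)}
  1/3·u_yy = - \frac{A x^{2} \cos{\left(x y \right)}}{3}
So the left-hand side equals
  - \frac{A x^{2} \cos{\left(x y \right)}}{3} + 2 A y \sin{\left(x y \right)}
This must equal f(x, y) = \frac{2 x^{2} \cos{\left(x y \right)}}{3} - 4 y \sin{\left(x y \right)} identically.
Matching coefficients of the independent functions:
  [x^{2} \cos{\left(x y \right)}]:  - \frac{A}{3} = \frac{2}{3}
  [y \sin{\left(x y \right)}]:  2 A = -4
Solving: A = -2.
Check against the point condition:
  u(0, 0) = -2  ⟹  A = -2  ✓
Hence u(x, y) = - 2 \cos{\left(x y \right)}.

Answer: u(x, y) = - 2 \cos{\left(x y \right)}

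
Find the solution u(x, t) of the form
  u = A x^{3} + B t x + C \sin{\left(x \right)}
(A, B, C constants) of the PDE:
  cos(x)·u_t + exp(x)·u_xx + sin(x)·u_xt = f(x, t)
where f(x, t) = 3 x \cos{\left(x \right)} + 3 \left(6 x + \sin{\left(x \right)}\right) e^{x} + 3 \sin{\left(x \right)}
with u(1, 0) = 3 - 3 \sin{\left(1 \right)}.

Substitute the ansatz u = A x^{3} + B t x + C \sin{\left(x \right)} into the left-hand side.
Derivatives of the ansatz:
  u_t = B x
  u_xx = 6 A x - C \sin{\left(x \right)}
  u_xt = B
Term by term:
  cos(x)·u_t = B x \cos{\left(x \right)}
  exp(x)·u_xx = 6 A x e^{x} - C e^{x} \sin{\left(x \right)}
  sin(x)·u_xt = B \sin{\left(x \right)}
So the left-hand side equals
  6 A x e^{x} + B x \cos{\left(x \right)} + B \sin{\left(x \right)} - C e^{x} \sin{\left(x \right)}
This must equal f(x, t) identically; expanded, f = 18 x e^{x} + 3 x \cos{\left(x \right)} + 3 e^{x} \sin{\left(x \right)} + 3 \sin{\left(x \right)}.
Matching coefficients of the independent functions:
  [x e^{x}]:  6 A = 18
  [x \cos{\left(x \right)}, \sin{\left(x \right)}]:  B = 3
  [e^{x} \sin{\left(x \right)}]:  - C = 3
Solving: A = 3, B = 3, C = -3.
Check against the point condition:
  u(1, 0) = 3 - 3 \sin{\left(1 \right)}  ⟹  A + C \sin{\left(1 \right)} = 3 - 3 \sin{\left(1 \right)}  ✓
Hence u(x, t) = 3 t x + 3 x^{3} - 3 \sin{\left(x \right)}.

Answer: u(x, t) = 3 t x + 3 x^{3} - 3 \sin{\left(x \right)}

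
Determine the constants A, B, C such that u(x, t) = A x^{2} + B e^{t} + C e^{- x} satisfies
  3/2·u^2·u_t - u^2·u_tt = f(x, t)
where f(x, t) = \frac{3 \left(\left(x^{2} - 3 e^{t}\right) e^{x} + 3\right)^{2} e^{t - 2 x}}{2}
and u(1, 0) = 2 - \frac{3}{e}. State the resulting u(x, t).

Substitute the ansatz u = A x^{2} + B e^{t} + C e^{- x} into the left-hand side.
Derivatives of the ansatz:
  u_t = B e^{t}
  u_tt = B e^{t}
Term by term:
  3/2·u^2·u_t = \frac{3 A^{2} B x^{4} e^{t}}{2} + 3 A B^{2} x^{2} e^{2 t} + 3 A B C x^{2} e^{t} e^{- x} + \frac{3 B^{3} e^{3 t}}{2} + 3 B^{2} C e^{2 t} e^{- x} + \frac{3 B C^{2} e^{t} e^{- 2 x}}{2}
  -u^2·u_tt = - A^{2} B x^{4} e^{t} - 2 A B^{2} x^{2} e^{2 t} - 2 A B C x^{2} e^{t} e^{- x} - B^{3} e^{3 t} - 2 B^{2} C e^{2 t} e^{- x} - B C^{2} e^{t} e^{- 2 x}
So the left-hand side equals
  \frac{A^{2} B x^{4} e^{t}}{2} + A B^{2} x^{2} e^{2 t} + A B C x^{2} e^{t} e^{- x} + \frac{B^{3} e^{3 t}}{2} + B^{2} C e^{2 t} e^{- x} + \frac{B C^{2} e^{t} e^{- 2 x}}{2}
This must equal f(x, t) identically; expanded, f = \frac{3 x^{4} e^{t}}{2} - 9 x^{2} e^{2 t} + 9 x^{2} e^{t} e^{- x} + \frac{27 e^{3 t}}{2} - 27 e^{2 t} e^{- x} + \frac{27 e^{t} e^{- 2 x}}{2}.
Matching coefficients of the independent functions:
  [x^{2} e^{2 t}]:  A B^{2} = -9
  [x^{4} e^{t}]:  \frac{A^{2} B}{2} = \frac{3}{2}
  [e^{t} e^{- 2 x}]:  \frac{B C^{2}}{2} = \frac{27}{2}
  [e^{2 t} e^{- x}]:  B^{2} C = -27
  [x^{2} e^{t} e^{- x}]:  A B C = 9
  [e^{3 t}]:  \frac{B^{3}}{2} = \frac{27}{2}
Solving: A = -1, B = 3, C = -3.
Check against the point condition:
  u(1, 0) = 2 - \frac{3}{e}  ⟹  A + B + \frac{C}{e} = 2 - \frac{3}{e}  ✓
Hence u(x, t) = - x^{2} + 3 e^{t} - 3 e^{- x}.

Answer: u(x, t) = - x^{2} + 3 e^{t} - 3 e^{- x}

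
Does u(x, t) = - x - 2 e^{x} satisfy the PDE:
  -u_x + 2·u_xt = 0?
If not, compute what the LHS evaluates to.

Evaluate each term of the left-hand side for u = - x - 2 e^{x}.
Derivatives:
  u_x = - 2 e^{x} - 1
  u_xt = 0
Terms:
  -u_x = 2 e^{x} + 1
  2·u_xt = 0
Sum: LHS = 2 e^{x} + 1
Given right-hand side: 0. Difference LHS − RHS = 2 e^{x} + 1 ≠ 0, so u is not a solution.

Answer: No, the LHS evaluates to 2 e^{x} + 1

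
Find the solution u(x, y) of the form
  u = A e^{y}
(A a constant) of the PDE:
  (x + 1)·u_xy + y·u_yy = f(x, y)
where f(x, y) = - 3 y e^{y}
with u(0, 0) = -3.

Substitute the ansatz u = A e^{y} into the left-hand side.
Derivatives of the ansatz:
  u_xy = 0
  u_yy = A e^{y}
Term by term:
  (x + 1)·u_xy = 0
  y·u_yy = A y e^{y}
So the left-hand side equals
  A y e^{y}
This must equal f(x, y) = - 3 y e^{y} identically.
Matching coefficients of the independent functions:
  [y e^{y}]:  A = -3
Solving: A = -3.
Check against the point condition:
  u(0, 0) = -3  ⟹  A = -3  ✓
Hence u(x, y) = - 3 e^{y}.

Answer: u(x, y) = - 3 e^{y}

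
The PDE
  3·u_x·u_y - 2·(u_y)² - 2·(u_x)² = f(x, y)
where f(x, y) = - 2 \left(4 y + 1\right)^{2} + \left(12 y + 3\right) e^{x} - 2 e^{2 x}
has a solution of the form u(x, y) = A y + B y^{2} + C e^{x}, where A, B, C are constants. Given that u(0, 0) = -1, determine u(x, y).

Substitute the ansatz u = A y + B y^{2} + C e^{x} into the left-hand side.
Derivatives of the ansatz:
  u_x = C e^{x}
  u_y = A + 2 B y
Term by term:
  3·u_x·u_y = 3 A C e^{x} + 6 B C y e^{x}
  -2·(u_y)² = - 2 A^{2} - 8 A B y - 8 B^{2} y^{2}
  -2·(u_x)² = - 2 C^{2} e^{2 x}
So the left-hand side equals
  - 2 A^{2} - 8 A B y + 3 A C e^{x} - 8 B^{2} y^{2} + 6 B C y e^{x} - 2 C^{2} e^{2 x}
This must equal f(x, y) identically; expanded, f = - 32 y^{2} + 12 y e^{x} - 16 y - 2 e^{2 x} + 3 e^{x} - 2.
Matching coefficients of the independent functions:
  [constant term]:  - 2 A^{2} = -2
  [y]:  - 8 A B = -16
  [y^{2}]:  - 8 B^{2} = -32
  [y e^{x}]:  6 B C = 12
  [e^{x}]:  3 A C = 3
  [e^{2 x}]:  - 2 C^{2} = -2
These equations allow (A, B, C) = (-1, -2, -1) or (1, 2, 1).
Impose the point condition(s):
  u(0, 0) = -1  ⟹  C = -1
Only A = -1, B = -2, C = -1 satisfies everything.
Hence u(x, y) = - 2 y^{2} - y - e^{x}.

Answer: u(x, y) = - 2 y^{2} - y - e^{x}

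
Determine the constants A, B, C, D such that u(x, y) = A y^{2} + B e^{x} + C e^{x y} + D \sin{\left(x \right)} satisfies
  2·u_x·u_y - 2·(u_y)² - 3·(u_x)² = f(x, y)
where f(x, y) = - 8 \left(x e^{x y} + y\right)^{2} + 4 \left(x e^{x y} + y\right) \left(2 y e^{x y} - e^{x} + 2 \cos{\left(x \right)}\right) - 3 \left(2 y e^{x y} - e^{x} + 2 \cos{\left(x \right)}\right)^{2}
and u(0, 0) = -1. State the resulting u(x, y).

Substitute the ansatz u = A y^{2} + B e^{x} + C e^{x y} + D \sin{\left(x \right)} into the left-hand side.
Derivatives of the ansatz:
  u_x = B e^{x} + C y e^{x y} + D \cos{\left(x \right)}
  u_y = 2 A y + C x e^{x y}
Term by term:
  2·u_x·u_y = 4 A B y e^{x} + 4 A C y^{2} e^{x y} + 4 A D y \cos{\left(x \right)} + 2 B C x e^{x} e^{x y} + 2 C^{2} x y e^{2 x y} + 2 C D x e^{x y} \cos{\left(x \right)}
  -2·(u_y)² = - 8 A^{2} y^{2} - 8 A C x y e^{x y} - 2 C^{2} x^{2} e^{2 x y}
  -3·(u_x)² = - 3 B^{2} e^{2 x} - 6 B C y e^{x} e^{x y} - 6 B D e^{x} \cos{\left(x \right)} - 3 C^{2} y^{2} e^{2 x y} - 6 C D y e^{x y} \cos{\left(x \right)} - 3 D^{2} \cos^{2}{\left(x \right)}
So the left-hand side equals
  - 8 A^{2} y^{2} + 4 A B y e^{x} - 8 A C x y e^{x y} + 4 A C y^{2} e^{x y} + 4 A D y \cos{\left(x \right)} - 3 B^{2} e^{2 x} + 2 B C x e^{x} e^{x y} - 6 B C y e^{x} e^{x y} - 6 B D e^{x} \cos{\left(x \right)} - 2 C^{2} x^{2} e^{2 x y} + 2 C^{2} x y e^{2 x y} - 3 C^{2} y^{2} e^{2 x y} + 2 C D x e^{x y} \cos{\left(x \right)} - 6 C D y e^{x y} \cos{\left(x \right)} - 3 D^{2} \cos^{2}{\left(x \right)}
This must equal f(x, y) identically; expanded, f = - 8 x^{2} e^{2 x y} + 8 x y e^{2 x y} - 16 x y e^{x y} - 4 x e^{x} e^{x y} + 8 x e^{x y} \cos{\left(x \right)} - 12 y^{2} e^{2 x y} + 8 y^{2} e^{x y} - 8 y^{2} + 12 y e^{x} e^{x y} - 4 y e^{x} - 24 y e^{x y} \cos{\left(x \right)} + 8 y \cos{\left(x \right)} - 3 e^{2 x} + 12 e^{x} \cos{\left(x \right)} - 12 \cos^{2}{\left(x \right)}.
Matching coefficients of the independent functions:
(each divided by its leading coefficient; functions giving the same equation are listed together)
  [y^{2}]:  A^{2} - 1 = 0
  [x^{2} e^{2 x y}, y^{2} e^{2 x y}, x y e^{2 x y}]:  C^{2} - 4 = 0
  [y e^{x}]:  A B + 1 = 0
  [y \cos{\left(x \right)}]:  A D - 2 = 0
  [y^{2} e^{x y}, x y e^{x y}]:  A C - 2 = 0
  [e^{x} \cos{\left(x \right)}]:  B D + 2 = 0
  [x e^{x} e^{x y}, y e^{x} e^{x y}]:  B C + 2 = 0
  [x e^{x y} \cos{\left(x \right)}, y e^{x y} \cos{\left(x \right)}]:  C D - 4 = 0
  [e^{2 x}]:  B^{2} - 1 = 0
  [\cos^{2}{\left(x \right)}]:  D^{2} - 4 = 0
These equations allow (A, B, C, D) = (-1, 1, -2, -2) or (1, -1, 2, 2).
Impose the point condition(s):
  u(0, 0) = -1  ⟹  B + C = -1
Only A = -1, B = 1, C = -2, D = -2 satisfies everything.
Hence u(x, y) = - y^{2} + e^{x} - 2 e^{x y} - 2 \sin{\left(x \right)}.

Answer: u(x, y) = - y^{2} + e^{x} - 2 e^{x y} - 2 \sin{\left(x \right)}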